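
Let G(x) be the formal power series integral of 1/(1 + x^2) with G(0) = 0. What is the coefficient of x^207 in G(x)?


1/(1 + x^2) = sum_{j>=0} (-1)^j x^(2j). Integrating termwise with G(0) = 0:
G(x) = sum_{j>=0} (-1)^j x^(2j+1) / (2j+1) = arctan(x).
Only odd powers are nonzero. For x^207 write 207 = 2*103 + 1, giving
(-1)^103 / 207 = -1/207 = -1/207.

-1/207


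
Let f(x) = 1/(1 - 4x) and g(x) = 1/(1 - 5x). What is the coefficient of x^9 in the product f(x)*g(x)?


The coefficient of x^n in f*g is the Cauchy product: sum_{k=0}^{n} a^k * b^(n-k).
With a=4, b=5, n=9:
sum_{k=0}^{9} 4^k * 5^(9-k)
= 8717049

8717049


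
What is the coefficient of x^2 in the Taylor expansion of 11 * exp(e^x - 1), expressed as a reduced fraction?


exp(e^x - 1) = sum_{k>=0} Bell_k x^k / k!, where Bell_k is the k-th Bell number.
So the coefficient of x^2 is 11 * Bell_2 / 2!.
Computing: Bell_2 = 2 and 2! = 2, giving
11 * 2/2 = 11.

11


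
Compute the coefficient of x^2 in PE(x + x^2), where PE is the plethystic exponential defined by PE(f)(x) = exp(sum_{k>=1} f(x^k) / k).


With f(x) = x + x^2, the exponent is sum_{k>=1} (x^k + x^(2k)) / k = -ln(1 - x) - ln(1 - x^2). Exponentiating:
PE(x + x^2) = 1 / ((1 - x)(1 - x^2)).
This is the generating function for partitions of n into parts of size 1 or 2. The number of 2's can be any j in 0..1, and the rest are 1's, so
[x^2] = floor(2/2) + 1 = 2.

2


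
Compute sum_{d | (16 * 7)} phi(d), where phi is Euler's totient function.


First, 16 * 7 = 112. One classical identity is sum_{d | n} phi(d) = n (each k in [1, n] has a unique gcd with n, and among the k's with gcd(k, n) = n/d there are phi(d) of them). So the sum equals 112. We also verify directly:
Divisors of 112: 1, 2, 4, 7, 8, 14, 16, 28, 56, 112.
phi values: 1, 1, 2, 6, 4, 6, 8, 12, 24, 48.
Sum = 112.

112


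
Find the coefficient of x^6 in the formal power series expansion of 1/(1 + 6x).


Write 1/(1 + c x) = 1/(1 - (-c) x) and apply the geometric-series identity
1/(1 - y) = sum_{k>=0} y^k to get 1/(1 + c x) = sum_{k>=0} (-c)^k x^k.
So the coefficient of x^k is (-c)^k = (-1)^k * c^k.
Here c = 6 and k = 6:
(-6)^6 = 1 * 46656 = 46656

46656


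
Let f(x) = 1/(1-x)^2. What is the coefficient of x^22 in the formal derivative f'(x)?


Differentiate: d/dx [ 1/(1-x)^r ] = r / (1-x)^(r+1).
Here r = 2, so f'(x) = 2 / (1-x)^3.
The expansion of 1/(1-x)^(r+1) has coefficient of x^n equal to C(n+r, r).
So the coefficient of x^22 in f'(x) is
2 * C(24, 2) = 2 * 276 = 552

552


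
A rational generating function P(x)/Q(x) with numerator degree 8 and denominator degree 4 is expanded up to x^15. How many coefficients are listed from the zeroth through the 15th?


Expanding up to x^15 gives the coefficients for x^0, x^1, ..., x^15.
That is 15 + 1 = 16 coefficients in total.

16


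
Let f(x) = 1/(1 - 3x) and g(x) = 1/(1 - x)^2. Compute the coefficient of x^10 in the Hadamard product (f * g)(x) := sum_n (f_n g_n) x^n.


f has coefficients f_k = 3^k. For g = 1/(1 - x)^2 the coefficient is g_k = C(k + 1, 1) = k + 1. The Hadamard coefficient is (f * g)_k = 3^k * (k + 1).
For k = 10: 3^10 * 11 = 59049 * 11 = 649539.

649539


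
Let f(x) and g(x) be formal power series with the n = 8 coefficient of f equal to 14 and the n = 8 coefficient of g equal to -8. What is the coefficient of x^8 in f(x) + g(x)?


Addition of formal power series is termwise.
The coefficient of x^8 in f + g = 14 + -8
= 6

6


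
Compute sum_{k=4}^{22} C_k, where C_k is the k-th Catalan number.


C_4 through C_22: 14, 42, 132, 429, 1430, 4862, 16796, 58786, 208012, 742900, 2674440, 9694845, 35357670, 129644790, 477638700, 1767263190, 6564120420, 24466267020, 91482563640
Sum = 14 + 42 + 132 + 429 + 1430 + 4862 + 16796 + 58786 + 208012 + 742900 + 2674440 + 9694845 + 35357670 + 129644790 + 477638700 + 1767263190 + 6564120420 + 24466267020 + 91482563640
= 124936258118

124936258118


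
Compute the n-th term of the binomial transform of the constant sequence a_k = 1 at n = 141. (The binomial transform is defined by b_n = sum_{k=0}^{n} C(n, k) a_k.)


With a_k = 1 for all k, b_n = sum_{k=0}^{n} C(n, k) = 2^n by the binomial theorem.
For n = 141: 2^141 = 2787593149816327892691964784081045188247552.

2787593149816327892691964784081045188247552


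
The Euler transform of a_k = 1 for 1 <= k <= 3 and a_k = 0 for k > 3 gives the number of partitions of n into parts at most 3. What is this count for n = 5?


Partitions of 5 into parts at most 3:
Using generating function (1-x)^(-1)(1-x^2)^(-1)(1-x^3)^(-1),
the coefficient of x^5 = 5

5


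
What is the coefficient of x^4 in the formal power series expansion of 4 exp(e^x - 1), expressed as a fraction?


exp(e^x - 1) is the exponential generating function for the Bell numbers Bell_k: exp(e^x - 1) = sum_{k>=0} Bell_k x^k / k!.
So the coefficient of x^4 in 4 exp(e^x - 1) is 4 Bell_4 / 4!.
Computing: Bell_4 = 15 and 4! = 24, giving
4 * 15/24 = 5/2.

5/2


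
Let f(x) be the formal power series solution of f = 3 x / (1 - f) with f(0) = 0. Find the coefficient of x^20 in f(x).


Apply Lagrange inversion: f = 3 x * phi(f) with phi(t) = 1/(1 - t), so
[x^n] f = 3^n * (1/n) [t^(n-1)] phi(t)^n = 3^n * (1/n) [t^(n-1)] (1 - t)^(-n) = 3^n * (1/n) C(2n - 2, n - 1) = 3^n * C_{n-1}.
For n = 20: C_19 = C(38, 19) / 20 = 35345263800/20 = 1767263190.
With the 3^20 = 3486784401 factor, the coefficient is 3486784401 * 1767263190 = 6162065723353499190.

6162065723353499190


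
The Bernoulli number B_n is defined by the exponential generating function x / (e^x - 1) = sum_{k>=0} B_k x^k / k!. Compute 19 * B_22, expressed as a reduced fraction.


Bernoulli numbers can also be computed recursively via B_0 = 1 and sum_{j=0}^{m} C(m+1, j) B_j = 0 for m >= 1. Odd-index Bernoulli numbers vanish for k >= 3.
Computing B_22 = 854513/138, so 19 * B_22 = 19 * 854513/138 = 16235747/138.

16235747/138


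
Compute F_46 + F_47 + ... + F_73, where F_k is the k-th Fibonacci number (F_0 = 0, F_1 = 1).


Use the identity sum_{k=0}^{N} F_k = F_{N+2} - 1 (which follows from F_{k+2} - F_{k+1} = F_k). Then
sum_{k=46}^{73} F_k = (F_{75} - 1) - (F_{47} - 1) = F_{75} - F_{47}.
Computing: F_{75} = 2111485077978050, F_{47} = 2971215073, so
Sum = 2111485077978050 - 2971215073 = 2111482106762977.

2111482106762977


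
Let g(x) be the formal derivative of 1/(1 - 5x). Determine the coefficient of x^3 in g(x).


Differentiate termwise: d/dx sum_{k>=0} 5^k x^k = sum_{k>=1} k 5^k x^(k-1) = sum_{j>=0} (j+1) 5^(j+1) x^j.
Equivalently, d/dx [1/(1 - 5x)] = 5/(1 - 5x)^2.
For j = 3: 4 * 5^4 = 4 * 625 = 2500.

2500


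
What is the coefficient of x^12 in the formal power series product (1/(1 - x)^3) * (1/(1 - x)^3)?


Combine the factors: (1/(1 - x)^3) * (1/(1 - x)^3) = 1/(1 - x)^6.
Then use 1/(1 - x)^r = sum_{k>=0} C(k + r - 1, r - 1) x^k with r = 6 and k = 12:
C(17, 5) = 6188.

6188


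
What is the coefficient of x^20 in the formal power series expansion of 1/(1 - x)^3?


The negative binomial / multiset identity is
1/(1 - x)^r = sum_{k>=0} C(k + r - 1, r - 1) x^k.
Here r = 3 and k = 20, so the coefficient is
C(20 + 2, 2) = C(22, 2)
= 231

231


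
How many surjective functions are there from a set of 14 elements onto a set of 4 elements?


By inclusion-exclusion on which target elements are missed, the number of surjections from an n-set onto a k-set is
surj(n, k) = sum_{j=0}^{k} (-1)^j C(k, j) (k - j)^n.
Equivalently surj(n, k) = k! * S(n, k), where S(n, k) is the Stirling number of the second kind.
For n = 14, k = 4:
S(14, 4) = 10391745, so
surj = 4! * 10391745 = 24 * 10391745 = 249401880.

249401880


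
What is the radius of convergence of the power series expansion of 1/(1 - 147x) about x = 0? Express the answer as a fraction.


Expanding 1/(1 - 147x) = sum_{k>=0} 147^k x^k, the series converges when |147x| < 1, i.e., |x| < 1/147.
So the radius of convergence is 1/147 = 1/147.

1/147


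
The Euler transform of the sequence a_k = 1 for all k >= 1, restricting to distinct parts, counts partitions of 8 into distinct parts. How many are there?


Partitions of 8 into distinct parts can be computed via generating function.
Product (1+x)(1+x^2)(1+x^3)...
The coefficient of x^8 = 6

6


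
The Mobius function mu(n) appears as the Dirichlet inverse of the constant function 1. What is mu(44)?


44 has a squared prime factor, so mu(44) = 0.
Factorization reveals a repeated prime.

0


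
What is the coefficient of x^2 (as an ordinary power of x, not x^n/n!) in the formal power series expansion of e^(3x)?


The exponential series is e^y = sum_{k>=0} y^k / k!. Substituting y = 3x gives
e^(3x) = sum_{k>=0} 3^k x^k / k!.
So the coefficient of x^n is a^n/n! with a = 3, n = 2:
3^2 / 2! = 9/2 = 9/2

9/2


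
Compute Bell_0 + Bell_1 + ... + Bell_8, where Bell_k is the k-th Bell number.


Recall Bell_k counts set partitions of a k-set (with Bell_0 = 1 by convention).
Bell_0 through Bell_8: 1, 1, 2, 5, 15, 52, 203, 877, 4140
Sum = 1 + 1 + 2 + 5 + 15 + 52 + 203 + 877 + 4140 = 5296.

5296


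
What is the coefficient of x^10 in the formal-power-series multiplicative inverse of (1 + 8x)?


The inverse is 1/(1 + 8x). Apply the geometric identity 1/(1 - y) = sum_{k>=0} y^k with y = -8x:
1/(1 + 8x) = sum_{k>=0} (-8)^k x^k.
So the coefficient of x^10 is (-8)^10 = 1073741824.

1073741824


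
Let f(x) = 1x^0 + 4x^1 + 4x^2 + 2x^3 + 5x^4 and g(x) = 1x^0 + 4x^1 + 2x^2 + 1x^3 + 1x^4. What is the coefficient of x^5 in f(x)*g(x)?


Cauchy product at x^5:
4*1 + 4*1 + 2*2 + 5*4
= 32

32


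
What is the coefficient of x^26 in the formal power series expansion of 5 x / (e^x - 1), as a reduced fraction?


The exponential generating function for Bernoulli numbers is
x / (e^x - 1) = sum_{k>=0} B_k x^k / k!.
So the coefficient of x^26 in 5 x / (e^x - 1) is 5 B_26 / 26!.
Computing: B_26 = 8553103/6, 26! = 403291461126605635584000000, giving
5 * 8553103/6 / 403291461126605635584000000 = 657931/37226904103994366361600000.

657931/37226904103994366361600000


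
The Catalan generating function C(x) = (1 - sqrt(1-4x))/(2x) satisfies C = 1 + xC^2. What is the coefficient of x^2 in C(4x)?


Substituting x -> 4x scales the n-th coefficient by 4^n, so [x^2] C(4x) = 4^2 * C_2.
C_2 = C(2*2, 2)/(3) = 6/3 = 2.
So 4^2 * 2 = 16 * 2 = 32.

32


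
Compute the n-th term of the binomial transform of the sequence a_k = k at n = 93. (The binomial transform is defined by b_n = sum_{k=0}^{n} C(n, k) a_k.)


With a_k = k, b_n = sum_{k=0}^{n} C(n, k) k. Using k * C(n, k) = n * C(n-1, k-1) gives b_n = n * sum_{k>=1} C(n-1, k-1) = n * 2^(n-1).
For n = 93: 93 * 2^92 = 93 * 4951760157141521099596496896 = 460513694614161462262474211328.

460513694614161462262474211328


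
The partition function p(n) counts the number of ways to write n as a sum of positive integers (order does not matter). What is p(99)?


Using the generating function prod_{k>=1} 1/(1-x^k), we compute p(99).
By dynamic programming over parts 1 through 99:
p(99) = 169229875

169229875


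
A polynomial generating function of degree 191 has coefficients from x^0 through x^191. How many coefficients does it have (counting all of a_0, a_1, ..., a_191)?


A polynomial of degree 191 takes the form a_0 + a_1 x + ... + a_191 x^191.
The number of coefficients is 191 + 1 = 192.

192


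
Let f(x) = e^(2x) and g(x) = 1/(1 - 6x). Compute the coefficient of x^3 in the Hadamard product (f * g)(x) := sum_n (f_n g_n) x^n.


Expanding: f_k = 2^k/k! (from e^(2x)) and g_k = 6^k (from 1/(1 - 6x)). So the Hadamard coefficient (f * g)_k = 2^k 6^k / k! = (12)^k / k!.
For k = 3: 12^3/3! = 1728/6 = 288.

288


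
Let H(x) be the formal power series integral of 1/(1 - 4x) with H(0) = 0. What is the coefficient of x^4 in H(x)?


1/(1 - 4x) = sum_{k>=0} 4^k x^k. Integrating termwise with H(0) = 0:
H(x) = sum_{k>=0} 4^k x^(k+1) / (k+1) = sum_{m>=1} 4^(m-1) x^m / m.
For m = 4: 4^3/4 = 64/4 = 16.

16


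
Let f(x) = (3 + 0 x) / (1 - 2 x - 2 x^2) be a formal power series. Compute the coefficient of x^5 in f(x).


Write f(x) = sum_{k>=0} a_k x^k. Multiplying both sides by 1 - 2 x - 2 x^2 gives
(1 - 2 x - 2 x^2) sum_{k>=0} a_k x^k = 3 + 0 x.
Matching coefficients:
 x^0: a_0 = 3
 x^1: a_1 - 2 a_0 = 0  =>  a_1 = 2*3 + 0 = 6
 x^k (k >= 2): a_k = 2 a_{k-1} + 2 a_{k-2}.
Iterating: a_2 = 18, a_3 = 48, a_4 = 132, a_5 = 360.
So the coefficient of x^5 is 360.

360


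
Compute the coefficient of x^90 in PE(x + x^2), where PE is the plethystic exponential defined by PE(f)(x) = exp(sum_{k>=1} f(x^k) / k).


With f(x) = x + x^2, the exponent is sum_{k>=1} (x^k + x^(2k)) / k = -ln(1 - x) - ln(1 - x^2). Exponentiating:
PE(x + x^2) = 1 / ((1 - x)(1 - x^2)).
This is the generating function for partitions of n into parts of size 1 or 2. The number of 2's can be any j in 0..45, and the rest are 1's, so
[x^90] = floor(90/2) + 1 = 46.

46


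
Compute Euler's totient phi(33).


phi(n) counts integers in [1, n] coprime to n. Using the multiplicative formula phi(n) = n * prod_{p | n} (1 - 1/p):
33 = 3 * 11, so
phi(33) = 33 * (1 - 1/3) * (1 - 1/11) = 20.

20


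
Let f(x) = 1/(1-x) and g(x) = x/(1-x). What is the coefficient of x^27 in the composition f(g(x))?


First simplify the composition: f(g(x)) = 1/(1 - x/(1-x)) = (1-x)/((1-x) - x) = (1-x)/(1-2x).
Now extract the coefficient. Write (1-x)/(1-2x) = 1/(1-2x) - x/(1-2x).
The coefficient of x^n in 1/(1-2x) is 2^n, and in x/(1-2x) is 2^(n-1) (for n >= 1).
So the coefficient of x^27 is 2^27 - 2^26 = 134217728 - 67108864 = 67108864.

67108864


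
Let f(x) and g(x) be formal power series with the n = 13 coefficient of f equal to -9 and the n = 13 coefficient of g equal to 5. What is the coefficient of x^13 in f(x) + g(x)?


Addition of formal power series is termwise.
The coefficient of x^13 in f + g = -9 + 5
= -4

-4


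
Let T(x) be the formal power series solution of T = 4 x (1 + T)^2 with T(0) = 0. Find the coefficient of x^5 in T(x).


Apply the Lagrange inversion formula: if T = 4 x * phi(T) with phi(t) = (1 + t)^2, then [x^n] T = 4^n * (1/n) [t^(n-1)] phi(t)^n = 4^n * (1/n) [t^(n-1)] (1 + t)^(2n) = 4^n * (1/n) C(2n, n-1).
Using the identity C(2n, n-1) = C(2n, n) * n / (n+1), the unscaled factor equals C(2n, n) / (n+1) = C_n, the n-th Catalan number.
For n = 5: C_5 = C(10, 5) / 6 = 252/6 = 42.
With the 4^5 = 1024 factor, the coefficient is 1024 * 42 = 43008.

43008


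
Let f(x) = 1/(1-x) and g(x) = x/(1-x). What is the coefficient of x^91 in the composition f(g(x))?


First simplify the composition: f(g(x)) = 1/(1 - x/(1-x)) = (1-x)/((1-x) - x) = (1-x)/(1-2x).
Now extract the coefficient. Write (1-x)/(1-2x) = 1/(1-2x) - x/(1-2x).
The coefficient of x^n in 1/(1-2x) is 2^n, and in x/(1-2x) is 2^(n-1) (for n >= 1).
So the coefficient of x^91 is 2^91 - 2^90 = 2475880078570760549798248448 - 1237940039285380274899124224 = 1237940039285380274899124224.

1237940039285380274899124224


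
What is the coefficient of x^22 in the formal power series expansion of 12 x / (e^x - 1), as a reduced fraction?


The exponential generating function for Bernoulli numbers is
x / (e^x - 1) = sum_{k>=0} B_k x^k / k!.
So the coefficient of x^22 in 12 x / (e^x - 1) is 12 B_22 / 22!.
Computing: B_22 = 854513/138, 22! = 1124000727777607680000, giving
12 * 854513/138 / 1124000727777607680000 = 77683/1175091669949317120000.

77683/1175091669949317120000


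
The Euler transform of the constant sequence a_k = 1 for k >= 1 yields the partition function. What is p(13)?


The Euler transform converts the sequence a_k = 1 into the number of integer partitions.
Using the recurrence or dynamic programming:
p(13) = 101

101


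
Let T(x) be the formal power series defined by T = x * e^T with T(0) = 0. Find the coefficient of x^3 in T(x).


Apply the Lagrange inversion formula: if T = x * phi(T) with phi(t) = e^t, then
[x^n] T = (1/n) [t^(n-1)] phi(t)^n = (1/n) [t^(n-1)] e^(n t) = (1/n) * n^(n-1) / (n-1)! = n^(n-1) / n!.
When c = 1 this is the Cayley count of rooted labeled trees on n vertices, divided by n!.
For n = 3: 3^2 / 3! = 9/6 = 3/2.

3/2


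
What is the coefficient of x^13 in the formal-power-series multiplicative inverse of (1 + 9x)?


The inverse is 1/(1 + 9x). Apply the geometric identity 1/(1 - y) = sum_{k>=0} y^k with y = -9x:
1/(1 + 9x) = sum_{k>=0} (-9)^k x^k.
So the coefficient of x^13 is (-9)^13 = -2541865828329.

-2541865828329


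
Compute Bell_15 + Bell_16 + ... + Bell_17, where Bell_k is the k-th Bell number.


Recall Bell_k counts set partitions of a k-set (with Bell_0 = 1 by convention).
Bell_15 through Bell_17: 1382958545, 10480142147, 82864869804
Sum = 1382958545 + 10480142147 + 82864869804 = 94727970496.

94727970496


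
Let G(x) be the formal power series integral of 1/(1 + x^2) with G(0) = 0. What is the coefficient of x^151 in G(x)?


1/(1 + x^2) = sum_{j>=0} (-1)^j x^(2j). Integrating termwise with G(0) = 0:
G(x) = sum_{j>=0} (-1)^j x^(2j+1) / (2j+1) = arctan(x).
Only odd powers are nonzero. For x^151 write 151 = 2*75 + 1, giving
(-1)^75 / 151 = -1/151 = -1/151.

-1/151


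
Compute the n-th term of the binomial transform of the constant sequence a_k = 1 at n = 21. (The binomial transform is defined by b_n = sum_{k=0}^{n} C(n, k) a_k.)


With a_k = 1 for all k, b_n = sum_{k=0}^{n} C(n, k) = 2^n by the binomial theorem.
For n = 21: 2^21 = 2097152.

2097152


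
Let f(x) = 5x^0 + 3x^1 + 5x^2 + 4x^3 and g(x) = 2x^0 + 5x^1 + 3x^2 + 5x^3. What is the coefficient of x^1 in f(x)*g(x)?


Cauchy product at x^1:
5*5 + 3*2
= 31

31


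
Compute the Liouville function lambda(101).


The Liouville function is lambda(k) = (-1)^Omega(k), where Omega(k) counts the prime factors of k with multiplicity.
Factoring: 101 = 101, so Omega(101) = 1.
lambda(101) = (-1)^1 = -1.

-1


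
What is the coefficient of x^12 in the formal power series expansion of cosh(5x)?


The Maclaurin series is cosh(t) = sum_{m>=0} t^(2m) / (2m)!, so substituting t = 5x, only even powers of x are nonzero, with coefficient of x^(2m) equal to 5^(2m) / (2m)!.
For x^12 the coefficient is 5^12/12! = 244140625/479001600 = 9765625/19160064.

9765625/19160064


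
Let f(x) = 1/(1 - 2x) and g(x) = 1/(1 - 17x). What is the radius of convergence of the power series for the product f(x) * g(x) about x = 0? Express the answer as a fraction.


The radius of 1/(1 - 2x) is 1/2 (nearest singularity at x = 1/2), and the radius of 1/(1 - 17x) is 1/17.
The product f(x)*g(x) = 1/((1 - 2x)(1 - 17x)) has singularities at both 1/2 and 1/17, so its radius of convergence is the distance to the nearest one:
min(1/2, 1/17) = 1/17.

1/17


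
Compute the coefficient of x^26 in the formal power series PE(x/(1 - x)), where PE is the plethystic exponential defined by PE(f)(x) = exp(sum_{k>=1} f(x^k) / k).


For f(x) = x/(1 - x) we have
sum_{k>=1} f(x^k) / k = sum_{k>=1} (1/k) * x^k / (1 - x^k) = sum_{k, m >= 1} x^(k m) / k,
which after exponentiating simplifies to
PE(x/(1 - x)) = prod_{k>=1} 1 / (1 - x^k).
This is the generating function for the partition function p(n), so the coefficient of x^26 is p(26).
Computing p(26) by dynamic programming over parts 1, 2, ..., 26: p(26) = 2436.

2436


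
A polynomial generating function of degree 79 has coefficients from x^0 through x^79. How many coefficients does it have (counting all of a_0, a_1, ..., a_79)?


A polynomial of degree 79 takes the form a_0 + a_1 x + ... + a_79 x^79.
The number of coefficients is 79 + 1 = 80.

80


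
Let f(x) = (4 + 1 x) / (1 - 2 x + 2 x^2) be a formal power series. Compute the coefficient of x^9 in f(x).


Write f(x) = sum_{k>=0} a_k x^k. Multiplying both sides by 1 - 2 x + 2 x^2 gives
(1 - 2 x + 2 x^2) sum_{k>=0} a_k x^k = 4 + 1 x.
Matching coefficients:
 x^0: a_0 = 4
 x^1: a_1 - 2 a_0 = 1  =>  a_1 = 2*4 + 1 = 9
 x^k (k >= 2): a_k = 2 a_{k-1} - 2 a_{k-2}.
Iterating: a_2 = 10, a_3 = 2, a_4 = -16, a_5 = -36, a_6 = -40, a_7 = -8, a_8 = 64, a_9 = 144.
So the coefficient of x^9 is 144.

144


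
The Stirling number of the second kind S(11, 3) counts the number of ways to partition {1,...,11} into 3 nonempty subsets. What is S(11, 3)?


Using the explicit formula S(n,k) = (1/k!) sum_{j=0}^{k} (-1)^(k-j) C(k,j) j^n:
S(11, 3) = 28501
Equivalently, S(n,k) is n! times the coefficient of x^n in the EGF (e^x - 1)^k / k!.

28501


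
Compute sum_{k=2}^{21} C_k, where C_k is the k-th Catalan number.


C_2 through C_21: 2, 5, 14, 42, 132, 429, 1430, 4862, 16796, 58786, 208012, 742900, 2674440, 9694845, 35357670, 129644790, 477638700, 1767263190, 6564120420, 24466267020
Sum = 2 + 5 + 14 + 42 + 132 + 429 + 1430 + 4862 + 16796 + 58786 + 208012 + 742900 + 2674440 + 9694845 + 35357670 + 129644790 + 477638700 + 1767263190 + 6564120420 + 24466267020
= 33453694485

33453694485


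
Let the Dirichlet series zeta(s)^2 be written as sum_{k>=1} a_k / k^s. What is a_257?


The Dirichlet convolution of the constant function 1 with itself gives (1 * 1)(k) = sum_{d | k} 1 = d(k), the number of positive divisors of k.
Since zeta(s) = sum_{k>=1} 1/k^s, we have zeta(s)^2 = sum_{k>=1} d(k)/k^s, so a_k = d(k).
For k = 257: the divisors are 1, 257.
Count = 2.

2


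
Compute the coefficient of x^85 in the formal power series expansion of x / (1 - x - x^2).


Let f(x) = sum_{k>=0} a_k x^k. Multiplying f(x) * (1 - x - x^2) = x and matching coefficients gives a_0 = 0, a_1 = 1, and a_k = a_{k-1} + a_{k-2} for k >= 2. These are the Fibonacci numbers F_k.
Iterating from F_0 = 0, F_1 = 1:
F_0=0, F_1=1, F_2=1, F_3=2, F_4=3, F_5=5, F_6=8, F_7=13, F_8=21, F_9=34, ...
F_85 = 259695496911122585.

259695496911122585


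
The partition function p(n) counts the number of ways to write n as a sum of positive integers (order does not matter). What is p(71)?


Using the generating function prod_{k>=1} 1/(1-x^k), we compute p(71).
By dynamic programming over parts 1 through 71:
p(71) = 4697205

4697205


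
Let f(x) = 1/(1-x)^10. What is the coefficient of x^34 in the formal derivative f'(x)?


Differentiate: d/dx [ 1/(1-x)^r ] = r / (1-x)^(r+1).
Here r = 10, so f'(x) = 10 / (1-x)^11.
The expansion of 1/(1-x)^(r+1) has coefficient of x^n equal to C(n+r, r).
So the coefficient of x^34 in f'(x) is
10 * C(44, 10) = 10 * 2481256778 = 24812567780

24812567780


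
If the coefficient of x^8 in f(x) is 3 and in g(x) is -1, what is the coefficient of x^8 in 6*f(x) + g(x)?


Scalar multiplication scales coefficients: 6 * 3 = 18.
Then add the g coefficient: 18 + -1
= 17

17


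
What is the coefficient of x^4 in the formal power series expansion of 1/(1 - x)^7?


The expansion 1/(1 - x)^r = sum_{k>=0} C(k + r - 1, r - 1) x^k follows from the multiset / negative-binomial theorem (or from repeated differentiation of the geometric series).
For r = 7 and k = 4:
C(10, 6) = 3628800 / (720 * 24) = 210.

210


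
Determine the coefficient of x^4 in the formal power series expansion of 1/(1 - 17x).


The geometric series identity gives 1/(1 - c x) = sum_{k>=0} c^k x^k, so the coefficient of x^k is c^k.
Here c = 17 and k = 4.
Computing: 17^4 = 83521

83521


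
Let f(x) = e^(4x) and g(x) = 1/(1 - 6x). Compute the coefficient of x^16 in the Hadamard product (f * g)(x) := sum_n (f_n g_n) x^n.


Expanding: f_k = 4^k/k! (from e^(4x)) and g_k = 6^k (from 1/(1 - 6x)). So the Hadamard coefficient (f * g)_k = 4^k 6^k / k! = (24)^k / k!.
For k = 16: 24^16/16! = 12116574790945106558976/20922789888000 = 507227047723008/875875.

507227047723008/875875


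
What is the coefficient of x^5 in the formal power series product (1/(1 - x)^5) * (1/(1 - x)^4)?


Combine the factors: (1/(1 - x)^5) * (1/(1 - x)^4) = 1/(1 - x)^9.
Then use 1/(1 - x)^r = sum_{k>=0} C(k + r - 1, r - 1) x^k with r = 9 and k = 5:
C(13, 8) = 1287.

1287


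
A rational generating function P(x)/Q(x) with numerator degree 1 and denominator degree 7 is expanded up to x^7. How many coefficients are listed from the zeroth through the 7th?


Expanding up to x^7 gives the coefficients for x^0, x^1, ..., x^7.
That is 7 + 1 = 8 coefficients in total.

8


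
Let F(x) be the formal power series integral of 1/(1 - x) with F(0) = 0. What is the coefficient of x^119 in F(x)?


1/(1 - x) = sum_{k>=0} x^k. Integrating termwise and using F(0) = 0 gives
F(x) = sum_{k>=0} x^(k+1) / (k+1) = sum_{m>=1} x^m / m = -ln(1 - x).
So the coefficient of x^119 is 1/119 = 1/119.

1/119


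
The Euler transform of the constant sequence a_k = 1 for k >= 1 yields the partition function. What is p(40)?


The Euler transform converts the sequence a_k = 1 into the number of integer partitions.
Using the recurrence or dynamic programming:
p(40) = 37338

37338


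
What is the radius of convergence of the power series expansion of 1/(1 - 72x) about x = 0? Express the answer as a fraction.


Expanding 1/(1 - 72x) = sum_{k>=0} 72^k x^k, the series converges when |72x| < 1, i.e., |x| < 1/72.
So the radius of convergence is 1/72 = 1/72.

1/72


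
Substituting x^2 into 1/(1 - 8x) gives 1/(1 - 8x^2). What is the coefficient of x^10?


The coefficient of x^(2m) in 1/(1 - 8x^2) is 8^m.
With n = 10 = 2*5, the coefficient is 8^5 = 32768.

32768


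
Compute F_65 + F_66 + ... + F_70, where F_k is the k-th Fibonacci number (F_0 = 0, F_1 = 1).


Use the identity sum_{k=0}^{N} F_k = F_{N+2} - 1 (which follows from F_{k+2} - F_{k+1} = F_k). Then
sum_{k=65}^{70} F_k = (F_{72} - 1) - (F_{66} - 1) = F_{72} - F_{66}.
Computing: F_{72} = 498454011879264, F_{66} = 27777890035288, so
Sum = 498454011879264 - 27777890035288 = 470676121843976.

470676121843976


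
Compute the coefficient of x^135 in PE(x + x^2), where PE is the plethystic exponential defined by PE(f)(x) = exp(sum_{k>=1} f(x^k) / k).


With f(x) = x + x^2, the exponent is sum_{k>=1} (x^k + x^(2k)) / k = -ln(1 - x) - ln(1 - x^2). Exponentiating:
PE(x + x^2) = 1 / ((1 - x)(1 - x^2)).
This is the generating function for partitions of n into parts of size 1 or 2. The number of 2's can be any j in 0..67, and the rest are 1's, so
[x^135] = floor(135/2) + 1 = 68.

68


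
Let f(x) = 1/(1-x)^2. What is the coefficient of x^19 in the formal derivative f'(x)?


Differentiate: d/dx [ 1/(1-x)^r ] = r / (1-x)^(r+1).
Here r = 2, so f'(x) = 2 / (1-x)^3.
The expansion of 1/(1-x)^(r+1) has coefficient of x^n equal to C(n+r, r).
So the coefficient of x^19 in f'(x) is
2 * C(21, 2) = 2 * 210 = 420

420


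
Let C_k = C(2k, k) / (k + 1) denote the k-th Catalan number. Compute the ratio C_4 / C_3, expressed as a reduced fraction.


Using C_k = (2k)! / (k! (k+1)!), the ratio C_{k+1}/C_k simplifies to
C_{k+1}/C_k = [(2k+2)! / ((k+1)! (k+2)!)] * [k! (k+1)! / (2k)!]
 = (2k+2)(2k+1) / ((k+1)(k+2)) = 2(2k+1) / (k+2).
For k = 3: 2(2*3 + 1) / (3 + 2) = 14/5 = 14/5.

14/5


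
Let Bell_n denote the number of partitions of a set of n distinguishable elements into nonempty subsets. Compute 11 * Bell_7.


Bell_7 can be computed from the Bell triangle or from Dobinski's identity Bell_n = (1/e) * sum_{k>=0} k^n / k!.
Computing Bell_7 = 877.
Then 11 * 877 = 9647.

9647


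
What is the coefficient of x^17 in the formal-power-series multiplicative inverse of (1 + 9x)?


The inverse is 1/(1 + 9x). Apply the geometric identity 1/(1 - y) = sum_{k>=0} y^k with y = -9x:
1/(1 + 9x) = sum_{k>=0} (-9)^k x^k.
So the coefficient of x^17 is (-9)^17 = -16677181699666569.

-16677181699666569


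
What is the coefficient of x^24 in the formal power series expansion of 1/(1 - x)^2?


The negative binomial / multiset identity is
1/(1 - x)^r = sum_{k>=0} C(k + r - 1, r - 1) x^k.
Here r = 2 and k = 24, so the coefficient is
C(24 + 1, 1) = C(25, 1)
= 25

25


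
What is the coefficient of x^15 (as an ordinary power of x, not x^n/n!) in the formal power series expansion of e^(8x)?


The exponential series is e^y = sum_{k>=0} y^k / k!. Substituting y = 8x gives
e^(8x) = sum_{k>=0} 8^k x^k / k!.
So the coefficient of x^n is a^n/n! with a = 8, n = 15:
8^15 / 15! = 35184372088832/1307674368000 = 17179869184/638512875

17179869184/638512875


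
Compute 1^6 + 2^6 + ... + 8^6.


This power sum has a closed form given by Faulhaber's formula
sum_{k=1}^{m} k^p = (1 / (p + 1)) * sum_{j=0}^{p} C(p + 1, j) B_j m^(p + 1 - j),
but for small m direct computation is fastest:
1 + 64 + 729 + 4096 + 15625 + 46656 + 117649 + 262144 = 446964.

446964


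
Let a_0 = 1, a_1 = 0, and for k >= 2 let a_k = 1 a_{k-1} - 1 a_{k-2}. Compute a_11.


Iterating the recurrence forward:
a_0 = 1
a_1 = 0
a_2 = 1*0 - 1*1 = -1
a_3 = 1*-1 - 1*0 = -1
a_4 = 1*-1 - 1*-1 = 0
a_5 = 1*0 - 1*-1 = 1
a_6 = 1*1 - 1*0 = 1
a_7 = 1*1 - 1*1 = 0
a_8 = 1*0 - 1*1 = -1
a_9 = 1*-1 - 1*0 = -1
a_10 = 1*-1 - 1*-1 = 0
a_11 = 1*0 - 1*-1 = 1
So a_11 = 1.

1


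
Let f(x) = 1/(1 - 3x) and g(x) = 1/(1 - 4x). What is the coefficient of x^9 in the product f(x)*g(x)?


The coefficient of x^n in f*g is the Cauchy product: sum_{k=0}^{n} a^k * b^(n-k).
With a=3, b=4, n=9:
sum_{k=0}^{9} 3^k * 4^(9-k)
= 989527

989527


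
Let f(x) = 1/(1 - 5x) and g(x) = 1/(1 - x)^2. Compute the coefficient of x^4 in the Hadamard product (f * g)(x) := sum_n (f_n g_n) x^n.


f has coefficients f_k = 5^k. For g = 1/(1 - x)^2 the coefficient is g_k = C(k + 1, 1) = k + 1. The Hadamard coefficient is (f * g)_k = 5^k * (k + 1).
For k = 4: 5^4 * 5 = 625 * 5 = 3125.

3125


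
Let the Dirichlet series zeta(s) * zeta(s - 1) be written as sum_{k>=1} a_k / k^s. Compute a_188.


Convolution gives a_k = sum_{d | k} d * 1 = sum_{d | k} d = sigma(k), the sum of positive divisors of k.
For k = 188, the divisors are 1, 2, 4, 47, 94, 188, so
sigma(188) = 1 + 2 + 4 + 47 + 94 + 188 = 336.

336


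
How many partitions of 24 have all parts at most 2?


Using the generating function (1-x)^(-1)(1-x^2)^(-1),
the coefficient of x^24 counts these restricted partitions.
Result = 13

13


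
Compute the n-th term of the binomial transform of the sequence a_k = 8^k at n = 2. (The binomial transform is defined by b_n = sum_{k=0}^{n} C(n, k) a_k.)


With a_k = 8^k, b_n = sum_{k=0}^{n} C(n, k) 8^k = (1 + 8)^n by the binomial theorem.
For n = 2: (1 + 8)^2 = 9^2 = 81.

81


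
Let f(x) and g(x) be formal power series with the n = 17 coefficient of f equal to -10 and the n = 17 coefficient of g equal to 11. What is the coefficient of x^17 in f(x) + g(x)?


Addition of formal power series is termwise.
The coefficient of x^17 in f + g = -10 + 11
= 1

1


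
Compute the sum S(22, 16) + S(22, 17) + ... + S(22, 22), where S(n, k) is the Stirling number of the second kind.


By definition, S(n, k) counts partitions of an n-set into exactly k nonempty blocks.
Computing row n = 22 for k = 16..22:
S(22, k): 26046574004, 1404142047, 53374629, 1389850, 23485, 231, 1
Sum = 27505504247.

27505504247


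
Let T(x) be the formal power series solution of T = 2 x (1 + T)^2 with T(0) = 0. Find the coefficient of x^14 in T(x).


Apply the Lagrange inversion formula: if T = 2 x * phi(T) with phi(t) = (1 + t)^2, then [x^n] T = 2^n * (1/n) [t^(n-1)] phi(t)^n = 2^n * (1/n) [t^(n-1)] (1 + t)^(2n) = 2^n * (1/n) C(2n, n-1).
Using the identity C(2n, n-1) = C(2n, n) * n / (n+1), the unscaled factor equals C(2n, n) / (n+1) = C_n, the n-th Catalan number.
For n = 14: C_14 = C(28, 14) / 15 = 40116600/15 = 2674440.
With the 2^14 = 16384 factor, the coefficient is 16384 * 2674440 = 43818024960.

43818024960


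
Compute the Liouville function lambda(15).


The Liouville function is lambda(k) = (-1)^Omega(k), where Omega(k) counts the prime factors of k with multiplicity.
Factoring: 15 = 3 * 5, so Omega(15) = 2.
lambda(15) = (-1)^2 = 1.

1


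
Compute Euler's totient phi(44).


phi(n) counts integers in [1, n] coprime to n. Using the multiplicative formula phi(n) = n * prod_{p | n} (1 - 1/p):
44 = 2^2 * 11, so
phi(44) = 44 * (1 - 1/2) * (1 - 1/11) = 20.

20


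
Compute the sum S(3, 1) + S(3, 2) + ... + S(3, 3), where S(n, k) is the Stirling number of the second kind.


By definition, S(n, k) counts partitions of an n-set into exactly k nonempty blocks.
Computing row n = 3 for k = 1..3:
S(3, k): 1, 3, 1
Sum = 5. (This equals Bell_3 since the sum runs over all k.)

5


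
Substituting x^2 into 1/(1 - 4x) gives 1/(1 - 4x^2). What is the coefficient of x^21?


Since 1/(1 - 4x^2) only has even powers of x,
the coefficient of x^21 (odd) is 0.

0


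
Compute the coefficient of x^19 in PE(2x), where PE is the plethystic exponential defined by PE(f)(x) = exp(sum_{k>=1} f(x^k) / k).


With f(x) = 2x, the exponent is sum_{k>=1} 2 x^k / k = 2 * (-ln(1 - x)). Exponentiating:
PE(2x) = exp(-2 ln(1 - x)) = 1/(1 - x)^2.
By the negative binomial expansion, [x^n] 1/(1 - x)^2 = C(n + 1, 1).
For n = 19: C(20, 1) = 20.

20


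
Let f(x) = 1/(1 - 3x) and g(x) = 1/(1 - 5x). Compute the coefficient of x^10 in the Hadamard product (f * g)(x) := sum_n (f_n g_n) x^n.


f has coefficients f_k = 3^k and g has coefficients g_k = 5^k, so the Hadamard product has coefficient (f*g)_k = 3^k * 5^k = 15^k.
For k = 10: 15^10 = 576650390625.

576650390625


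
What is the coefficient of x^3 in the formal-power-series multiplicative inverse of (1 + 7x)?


The inverse is 1/(1 + 7x). Apply the geometric identity 1/(1 - y) = sum_{k>=0} y^k with y = -7x:
1/(1 + 7x) = sum_{k>=0} (-7)^k x^k.
So the coefficient of x^3 is (-7)^3 = -343.

-343


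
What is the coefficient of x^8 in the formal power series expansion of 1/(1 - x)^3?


The expansion 1/(1 - x)^r = sum_{k>=0} C(k + r - 1, r - 1) x^k follows from the multiset / negative-binomial theorem (or from repeated differentiation of the geometric series).
For r = 3 and k = 8:
C(10, 2) = 3628800 / (2 * 40320) = 45.

45


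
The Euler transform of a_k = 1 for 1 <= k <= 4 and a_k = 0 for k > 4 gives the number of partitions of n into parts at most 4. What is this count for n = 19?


Partitions of 19 into parts at most 4:
Using generating function (1-x)^(-1)(1-x^2)^(-1)...(1-x^4)^(-1),
the coefficient of x^19 = 94

94


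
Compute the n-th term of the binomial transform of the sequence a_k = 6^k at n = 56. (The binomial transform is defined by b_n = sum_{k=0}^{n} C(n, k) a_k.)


With a_k = 6^k, b_n = sum_{k=0}^{n} C(n, k) 6^k = (1 + 6)^n by the binomial theorem.
For n = 56: (1 + 6)^56 = 7^56 = 211587613802425391637729361787678676290060193601.

211587613802425391637729361787678676290060193601


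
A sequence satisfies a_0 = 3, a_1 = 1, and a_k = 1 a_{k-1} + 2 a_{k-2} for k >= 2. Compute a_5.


The characteristic equation is t^2 - 1 t - 2 = 0, with roots r_1 = 2 and r_2 = -1 (so c_1 = r_1 + r_2, c_2 = -r_1 r_2 as required).
One can use the closed form a_n = A r_1^n + B r_2^n, but direct iteration is more reliable:
a_0 = 3, a_1 = 1, a_2 = 7, a_3 = 9, a_4 = 23, a_5 = 41.
So a_5 = 41.

41


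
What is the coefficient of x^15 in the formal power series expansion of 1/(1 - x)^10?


The negative binomial / multiset identity is
1/(1 - x)^r = sum_{k>=0} C(k + r - 1, r - 1) x^k.
Here r = 10 and k = 15, so the coefficient is
C(15 + 9, 9) = C(24, 9)
= 1307504

1307504


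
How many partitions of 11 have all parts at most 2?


Using the generating function (1-x)^(-1)(1-x^2)^(-1),
the coefficient of x^11 counts these restricted partitions.
Result = 6

6


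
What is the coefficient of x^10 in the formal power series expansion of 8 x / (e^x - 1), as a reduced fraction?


The exponential generating function for Bernoulli numbers is
x / (e^x - 1) = sum_{k>=0} B_k x^k / k!.
So the coefficient of x^10 in 8 x / (e^x - 1) is 8 B_10 / 10!.
Computing: B_10 = 5/66, 10! = 3628800, giving
8 * 5/66 / 3628800 = 1/5987520.

1/5987520


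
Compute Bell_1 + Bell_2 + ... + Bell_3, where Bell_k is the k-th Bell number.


Recall Bell_k counts set partitions of a k-set (with Bell_0 = 1 by convention).
Bell_1 through Bell_3: 1, 2, 5
Sum = 1 + 2 + 5 = 8.

8


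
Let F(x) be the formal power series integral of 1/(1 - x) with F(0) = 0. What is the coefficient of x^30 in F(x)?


1/(1 - x) = sum_{k>=0} x^k. Integrating termwise and using F(0) = 0 gives
F(x) = sum_{k>=0} x^(k+1) / (k+1) = sum_{m>=1} x^m / m = -ln(1 - x).
So the coefficient of x^30 is 1/30 = 1/30.

1/30


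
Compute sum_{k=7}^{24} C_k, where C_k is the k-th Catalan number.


C_7 through C_24: 429, 1430, 4862, 16796, 58786, 208012, 742900, 2674440, 9694845, 35357670, 129644790, 477638700, 1767263190, 6564120420, 24466267020, 91482563640, 343059613650, 1289904147324
Sum = 429 + 1430 + 4862 + 16796 + 58786 + 208012 + 742900 + 2674440 + 9694845 + 35357670 + 129644790 + 477638700 + 1767263190 + 6564120420 + 24466267020 + 91482563640 + 343059613650 + 1289904147324
= 1757900018904

1757900018904


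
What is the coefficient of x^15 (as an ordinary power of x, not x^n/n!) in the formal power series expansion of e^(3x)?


The exponential series is e^y = sum_{k>=0} y^k / k!. Substituting y = 3x gives
e^(3x) = sum_{k>=0} 3^k x^k / k!.
So the coefficient of x^n is a^n/n! with a = 3, n = 15:
3^15 / 15! = 14348907/1307674368000 = 19683/1793792000

19683/1793792000


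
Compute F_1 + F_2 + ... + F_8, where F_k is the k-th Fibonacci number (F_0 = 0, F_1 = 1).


Use the identity sum_{k=0}^{N} F_k = F_{N+2} - 1 (which follows from F_{k+2} - F_{k+1} = F_k). Then
sum_{k=1}^{8} F_k = (F_{10} - 1) - (F_{2} - 1) = F_{10} - F_{2}.
Computing: F_{10} = 55, F_{2} = 1, so
Sum = 55 - 1 = 54.

54


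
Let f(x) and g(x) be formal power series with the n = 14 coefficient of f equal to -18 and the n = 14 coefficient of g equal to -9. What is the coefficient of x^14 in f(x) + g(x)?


Addition of formal power series is termwise.
The coefficient of x^14 in f + g = -18 + -9
= -27

-27


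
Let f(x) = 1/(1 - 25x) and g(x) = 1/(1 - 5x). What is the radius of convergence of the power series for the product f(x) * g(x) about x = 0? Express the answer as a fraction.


The radius of 1/(1 - 25x) is 1/25 (nearest singularity at x = 1/25), and the radius of 1/(1 - 5x) is 1/5.
The product f(x)*g(x) = 1/((1 - 25x)(1 - 5x)) has singularities at both 1/25 and 1/5, so its radius of convergence is the distance to the nearest one:
min(1/25, 1/5) = 1/25.

1/25


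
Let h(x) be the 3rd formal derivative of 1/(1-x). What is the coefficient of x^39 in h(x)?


Differentiating 3 times: d^3/dx^3 [1/(1-x)] = 3!/(1-x)^4.
The expansion 1/(1-x)^4 = sum_{k>=0} C(k+3, 3) x^k, so the coefficient of x^n in 3!/(1-x)^4 is 3! * C(n+3, 3).
For n = 39: 6 * C(42, 3) = 6 * 11480 = 68880

68880


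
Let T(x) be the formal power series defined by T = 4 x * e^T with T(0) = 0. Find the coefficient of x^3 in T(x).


Apply the Lagrange inversion formula: if T = 4 x * phi(T) with phi(t) = e^t, then
[x^n] T = 4^n * (1/n) [t^(n-1)] phi(t)^n = 4^n * (1/n) [t^(n-1)] e^(n t) = 4^n * (1/n) * n^(n-1) / (n-1)! = 4^n * n^(n-1) / n!.
When c = 1 this is the Cayley count of rooted labeled trees on n vertices, divided by n!.
For n = 3: 4^3 * 3^2 / 3! = 64 * 9/6 = 96.

96


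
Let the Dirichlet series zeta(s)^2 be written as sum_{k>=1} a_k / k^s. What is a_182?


The Dirichlet convolution of the constant function 1 with itself gives (1 * 1)(k) = sum_{d | k} 1 = d(k), the number of positive divisors of k.
Since zeta(s) = sum_{k>=1} 1/k^s, we have zeta(s)^2 = sum_{k>=1} d(k)/k^s, so a_k = d(k).
For k = 182: the divisors are 1, 2, 7, 13, 14, 26, 91, 182.
Count = 8.

8


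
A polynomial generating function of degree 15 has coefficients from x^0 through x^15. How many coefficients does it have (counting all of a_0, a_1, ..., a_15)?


A polynomial of degree 15 takes the form a_0 + a_1 x + ... + a_15 x^15.
The number of coefficients is 15 + 1 = 16.

16


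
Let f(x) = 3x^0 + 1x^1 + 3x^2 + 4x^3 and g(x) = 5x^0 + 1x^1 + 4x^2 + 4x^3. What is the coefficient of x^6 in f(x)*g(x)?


Cauchy product at x^6:
4*4
= 16

16


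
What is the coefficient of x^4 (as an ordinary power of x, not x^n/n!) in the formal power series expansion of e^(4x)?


The exponential series is e^y = sum_{k>=0} y^k / k!. Substituting y = 4x gives
e^(4x) = sum_{k>=0} 4^k x^k / k!.
So the coefficient of x^n is a^n/n! with a = 4, n = 4:
4^4 / 4! = 256/24 = 32/3

32/3
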